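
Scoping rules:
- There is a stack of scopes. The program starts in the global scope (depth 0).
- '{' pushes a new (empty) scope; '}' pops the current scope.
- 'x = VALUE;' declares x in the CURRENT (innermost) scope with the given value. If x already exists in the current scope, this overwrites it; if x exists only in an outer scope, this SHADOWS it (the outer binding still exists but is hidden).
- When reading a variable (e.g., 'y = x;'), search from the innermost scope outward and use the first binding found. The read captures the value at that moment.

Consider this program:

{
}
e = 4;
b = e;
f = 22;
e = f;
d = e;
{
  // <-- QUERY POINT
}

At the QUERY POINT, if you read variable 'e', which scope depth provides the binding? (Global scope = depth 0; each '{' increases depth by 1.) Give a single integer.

Answer: 0

Derivation:
Step 1: enter scope (depth=1)
Step 2: exit scope (depth=0)
Step 3: declare e=4 at depth 0
Step 4: declare b=(read e)=4 at depth 0
Step 5: declare f=22 at depth 0
Step 6: declare e=(read f)=22 at depth 0
Step 7: declare d=(read e)=22 at depth 0
Step 8: enter scope (depth=1)
Visible at query point: b=4 d=22 e=22 f=22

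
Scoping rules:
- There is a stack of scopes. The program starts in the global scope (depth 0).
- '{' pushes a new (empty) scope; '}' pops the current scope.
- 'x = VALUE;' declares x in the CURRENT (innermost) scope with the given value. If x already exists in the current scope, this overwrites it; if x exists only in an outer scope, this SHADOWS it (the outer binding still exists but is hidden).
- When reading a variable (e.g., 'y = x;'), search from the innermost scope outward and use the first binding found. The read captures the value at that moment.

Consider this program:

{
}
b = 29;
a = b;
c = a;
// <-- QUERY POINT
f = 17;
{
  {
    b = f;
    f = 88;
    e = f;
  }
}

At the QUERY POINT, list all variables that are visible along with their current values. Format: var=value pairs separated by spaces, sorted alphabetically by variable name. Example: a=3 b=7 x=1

Step 1: enter scope (depth=1)
Step 2: exit scope (depth=0)
Step 3: declare b=29 at depth 0
Step 4: declare a=(read b)=29 at depth 0
Step 5: declare c=(read a)=29 at depth 0
Visible at query point: a=29 b=29 c=29

Answer: a=29 b=29 c=29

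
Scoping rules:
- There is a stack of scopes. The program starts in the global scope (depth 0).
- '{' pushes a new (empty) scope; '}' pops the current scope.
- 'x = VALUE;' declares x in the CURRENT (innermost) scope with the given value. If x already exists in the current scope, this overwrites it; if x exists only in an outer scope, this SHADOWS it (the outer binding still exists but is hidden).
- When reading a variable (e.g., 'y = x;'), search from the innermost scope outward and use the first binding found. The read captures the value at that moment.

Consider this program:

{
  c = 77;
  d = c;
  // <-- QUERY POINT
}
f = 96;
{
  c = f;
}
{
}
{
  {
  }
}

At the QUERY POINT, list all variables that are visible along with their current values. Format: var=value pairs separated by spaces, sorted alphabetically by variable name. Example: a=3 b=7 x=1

Answer: c=77 d=77

Derivation:
Step 1: enter scope (depth=1)
Step 2: declare c=77 at depth 1
Step 3: declare d=(read c)=77 at depth 1
Visible at query point: c=77 d=77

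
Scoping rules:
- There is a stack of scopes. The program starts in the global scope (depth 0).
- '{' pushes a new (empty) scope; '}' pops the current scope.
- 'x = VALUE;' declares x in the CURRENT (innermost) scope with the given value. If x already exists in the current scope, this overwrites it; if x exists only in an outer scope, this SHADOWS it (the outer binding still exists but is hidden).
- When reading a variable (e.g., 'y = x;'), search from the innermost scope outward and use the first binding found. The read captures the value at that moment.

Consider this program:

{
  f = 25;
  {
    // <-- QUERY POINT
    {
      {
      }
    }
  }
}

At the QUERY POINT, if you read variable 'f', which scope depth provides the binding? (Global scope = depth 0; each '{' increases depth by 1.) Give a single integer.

Answer: 1

Derivation:
Step 1: enter scope (depth=1)
Step 2: declare f=25 at depth 1
Step 3: enter scope (depth=2)
Visible at query point: f=25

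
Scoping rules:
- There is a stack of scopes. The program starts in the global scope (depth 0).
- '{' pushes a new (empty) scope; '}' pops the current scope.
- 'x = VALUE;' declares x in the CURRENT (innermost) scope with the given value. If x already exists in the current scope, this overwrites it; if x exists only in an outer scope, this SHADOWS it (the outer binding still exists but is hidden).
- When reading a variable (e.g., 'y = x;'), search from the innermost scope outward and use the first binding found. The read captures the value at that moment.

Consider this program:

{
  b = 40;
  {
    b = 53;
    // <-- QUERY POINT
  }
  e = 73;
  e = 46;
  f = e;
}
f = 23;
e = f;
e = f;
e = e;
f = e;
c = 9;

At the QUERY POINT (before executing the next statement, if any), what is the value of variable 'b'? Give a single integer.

Step 1: enter scope (depth=1)
Step 2: declare b=40 at depth 1
Step 3: enter scope (depth=2)
Step 4: declare b=53 at depth 2
Visible at query point: b=53

Answer: 53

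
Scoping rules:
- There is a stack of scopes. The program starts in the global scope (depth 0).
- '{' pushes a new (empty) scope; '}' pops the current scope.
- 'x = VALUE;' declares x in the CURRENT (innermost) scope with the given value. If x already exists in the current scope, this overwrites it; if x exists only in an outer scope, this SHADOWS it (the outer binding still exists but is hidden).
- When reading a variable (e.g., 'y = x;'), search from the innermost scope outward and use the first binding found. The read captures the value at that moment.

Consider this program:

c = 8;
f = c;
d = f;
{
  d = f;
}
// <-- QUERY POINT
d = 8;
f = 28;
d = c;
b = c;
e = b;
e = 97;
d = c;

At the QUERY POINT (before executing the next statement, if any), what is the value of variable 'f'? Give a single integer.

Answer: 8

Derivation:
Step 1: declare c=8 at depth 0
Step 2: declare f=(read c)=8 at depth 0
Step 3: declare d=(read f)=8 at depth 0
Step 4: enter scope (depth=1)
Step 5: declare d=(read f)=8 at depth 1
Step 6: exit scope (depth=0)
Visible at query point: c=8 d=8 f=8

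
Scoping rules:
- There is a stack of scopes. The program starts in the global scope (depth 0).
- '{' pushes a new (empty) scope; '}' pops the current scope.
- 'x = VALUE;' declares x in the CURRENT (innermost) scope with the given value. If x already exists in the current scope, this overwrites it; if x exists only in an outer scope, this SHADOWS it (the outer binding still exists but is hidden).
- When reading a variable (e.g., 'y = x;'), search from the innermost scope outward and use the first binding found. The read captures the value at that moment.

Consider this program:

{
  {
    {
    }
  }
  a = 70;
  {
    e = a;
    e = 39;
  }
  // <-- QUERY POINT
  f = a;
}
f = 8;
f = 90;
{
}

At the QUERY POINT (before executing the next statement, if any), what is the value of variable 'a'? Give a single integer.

Answer: 70

Derivation:
Step 1: enter scope (depth=1)
Step 2: enter scope (depth=2)
Step 3: enter scope (depth=3)
Step 4: exit scope (depth=2)
Step 5: exit scope (depth=1)
Step 6: declare a=70 at depth 1
Step 7: enter scope (depth=2)
Step 8: declare e=(read a)=70 at depth 2
Step 9: declare e=39 at depth 2
Step 10: exit scope (depth=1)
Visible at query point: a=70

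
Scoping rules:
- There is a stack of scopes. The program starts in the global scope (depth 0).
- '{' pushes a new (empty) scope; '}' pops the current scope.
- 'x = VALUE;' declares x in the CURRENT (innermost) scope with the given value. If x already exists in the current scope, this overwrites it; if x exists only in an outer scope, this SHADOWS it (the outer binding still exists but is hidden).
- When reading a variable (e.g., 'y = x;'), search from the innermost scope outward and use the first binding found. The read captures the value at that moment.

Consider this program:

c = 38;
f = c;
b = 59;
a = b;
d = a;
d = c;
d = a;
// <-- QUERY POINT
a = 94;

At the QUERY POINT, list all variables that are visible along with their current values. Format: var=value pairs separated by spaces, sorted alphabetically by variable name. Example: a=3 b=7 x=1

Answer: a=59 b=59 c=38 d=59 f=38

Derivation:
Step 1: declare c=38 at depth 0
Step 2: declare f=(read c)=38 at depth 0
Step 3: declare b=59 at depth 0
Step 4: declare a=(read b)=59 at depth 0
Step 5: declare d=(read a)=59 at depth 0
Step 6: declare d=(read c)=38 at depth 0
Step 7: declare d=(read a)=59 at depth 0
Visible at query point: a=59 b=59 c=38 d=59 f=38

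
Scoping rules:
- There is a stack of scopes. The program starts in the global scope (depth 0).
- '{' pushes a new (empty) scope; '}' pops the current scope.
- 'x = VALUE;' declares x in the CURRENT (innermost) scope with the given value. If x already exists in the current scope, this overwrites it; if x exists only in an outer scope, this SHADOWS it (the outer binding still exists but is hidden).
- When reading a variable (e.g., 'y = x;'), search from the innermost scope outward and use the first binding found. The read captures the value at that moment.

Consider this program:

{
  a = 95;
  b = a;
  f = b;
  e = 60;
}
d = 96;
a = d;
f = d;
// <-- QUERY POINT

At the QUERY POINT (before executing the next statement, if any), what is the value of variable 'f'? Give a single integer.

Answer: 96

Derivation:
Step 1: enter scope (depth=1)
Step 2: declare a=95 at depth 1
Step 3: declare b=(read a)=95 at depth 1
Step 4: declare f=(read b)=95 at depth 1
Step 5: declare e=60 at depth 1
Step 6: exit scope (depth=0)
Step 7: declare d=96 at depth 0
Step 8: declare a=(read d)=96 at depth 0
Step 9: declare f=(read d)=96 at depth 0
Visible at query point: a=96 d=96 f=96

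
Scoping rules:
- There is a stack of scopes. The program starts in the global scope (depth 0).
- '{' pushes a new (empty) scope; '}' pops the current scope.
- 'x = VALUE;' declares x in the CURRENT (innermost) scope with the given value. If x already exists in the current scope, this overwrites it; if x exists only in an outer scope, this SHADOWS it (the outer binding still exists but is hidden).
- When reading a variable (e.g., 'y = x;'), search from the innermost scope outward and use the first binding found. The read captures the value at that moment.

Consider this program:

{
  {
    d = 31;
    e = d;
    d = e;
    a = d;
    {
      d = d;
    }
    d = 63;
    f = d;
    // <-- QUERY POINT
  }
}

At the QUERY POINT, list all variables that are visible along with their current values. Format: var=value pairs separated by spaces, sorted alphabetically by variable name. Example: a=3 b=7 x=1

Step 1: enter scope (depth=1)
Step 2: enter scope (depth=2)
Step 3: declare d=31 at depth 2
Step 4: declare e=(read d)=31 at depth 2
Step 5: declare d=(read e)=31 at depth 2
Step 6: declare a=(read d)=31 at depth 2
Step 7: enter scope (depth=3)
Step 8: declare d=(read d)=31 at depth 3
Step 9: exit scope (depth=2)
Step 10: declare d=63 at depth 2
Step 11: declare f=(read d)=63 at depth 2
Visible at query point: a=31 d=63 e=31 f=63

Answer: a=31 d=63 e=31 f=63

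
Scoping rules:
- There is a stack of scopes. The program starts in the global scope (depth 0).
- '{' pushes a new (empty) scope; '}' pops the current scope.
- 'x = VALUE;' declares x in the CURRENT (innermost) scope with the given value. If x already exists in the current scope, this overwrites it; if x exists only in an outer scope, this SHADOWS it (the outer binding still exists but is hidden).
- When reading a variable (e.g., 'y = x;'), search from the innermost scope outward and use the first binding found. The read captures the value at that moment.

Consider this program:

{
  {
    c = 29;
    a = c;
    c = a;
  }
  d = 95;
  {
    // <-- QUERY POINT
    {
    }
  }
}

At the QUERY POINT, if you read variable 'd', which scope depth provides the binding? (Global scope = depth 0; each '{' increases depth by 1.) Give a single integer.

Step 1: enter scope (depth=1)
Step 2: enter scope (depth=2)
Step 3: declare c=29 at depth 2
Step 4: declare a=(read c)=29 at depth 2
Step 5: declare c=(read a)=29 at depth 2
Step 6: exit scope (depth=1)
Step 7: declare d=95 at depth 1
Step 8: enter scope (depth=2)
Visible at query point: d=95

Answer: 1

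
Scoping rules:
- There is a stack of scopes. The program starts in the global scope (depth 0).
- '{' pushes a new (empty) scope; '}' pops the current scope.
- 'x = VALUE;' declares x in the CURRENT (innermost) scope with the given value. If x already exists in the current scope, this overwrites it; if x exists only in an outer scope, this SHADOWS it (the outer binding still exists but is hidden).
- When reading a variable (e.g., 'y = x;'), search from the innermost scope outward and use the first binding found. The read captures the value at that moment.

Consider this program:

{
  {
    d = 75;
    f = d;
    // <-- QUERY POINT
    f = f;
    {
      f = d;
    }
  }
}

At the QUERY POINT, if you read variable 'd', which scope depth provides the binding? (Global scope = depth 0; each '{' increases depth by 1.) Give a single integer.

Step 1: enter scope (depth=1)
Step 2: enter scope (depth=2)
Step 3: declare d=75 at depth 2
Step 4: declare f=(read d)=75 at depth 2
Visible at query point: d=75 f=75

Answer: 2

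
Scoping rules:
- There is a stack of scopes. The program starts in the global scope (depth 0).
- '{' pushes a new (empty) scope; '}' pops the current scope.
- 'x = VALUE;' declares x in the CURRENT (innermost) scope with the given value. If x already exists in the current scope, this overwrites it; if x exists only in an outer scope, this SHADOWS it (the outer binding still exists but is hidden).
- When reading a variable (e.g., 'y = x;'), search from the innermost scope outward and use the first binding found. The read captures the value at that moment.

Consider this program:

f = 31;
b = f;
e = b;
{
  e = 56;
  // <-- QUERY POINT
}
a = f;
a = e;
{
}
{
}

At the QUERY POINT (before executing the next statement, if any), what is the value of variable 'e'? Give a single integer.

Answer: 56

Derivation:
Step 1: declare f=31 at depth 0
Step 2: declare b=(read f)=31 at depth 0
Step 3: declare e=(read b)=31 at depth 0
Step 4: enter scope (depth=1)
Step 5: declare e=56 at depth 1
Visible at query point: b=31 e=56 f=31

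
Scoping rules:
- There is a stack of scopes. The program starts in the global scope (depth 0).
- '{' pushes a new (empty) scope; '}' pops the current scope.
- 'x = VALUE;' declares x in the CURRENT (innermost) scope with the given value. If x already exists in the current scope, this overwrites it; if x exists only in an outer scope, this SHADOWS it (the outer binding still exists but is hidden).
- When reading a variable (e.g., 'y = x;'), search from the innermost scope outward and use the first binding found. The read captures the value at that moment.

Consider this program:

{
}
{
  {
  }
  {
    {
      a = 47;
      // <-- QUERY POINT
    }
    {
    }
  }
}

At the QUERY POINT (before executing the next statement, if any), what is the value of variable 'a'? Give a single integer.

Answer: 47

Derivation:
Step 1: enter scope (depth=1)
Step 2: exit scope (depth=0)
Step 3: enter scope (depth=1)
Step 4: enter scope (depth=2)
Step 5: exit scope (depth=1)
Step 6: enter scope (depth=2)
Step 7: enter scope (depth=3)
Step 8: declare a=47 at depth 3
Visible at query point: a=47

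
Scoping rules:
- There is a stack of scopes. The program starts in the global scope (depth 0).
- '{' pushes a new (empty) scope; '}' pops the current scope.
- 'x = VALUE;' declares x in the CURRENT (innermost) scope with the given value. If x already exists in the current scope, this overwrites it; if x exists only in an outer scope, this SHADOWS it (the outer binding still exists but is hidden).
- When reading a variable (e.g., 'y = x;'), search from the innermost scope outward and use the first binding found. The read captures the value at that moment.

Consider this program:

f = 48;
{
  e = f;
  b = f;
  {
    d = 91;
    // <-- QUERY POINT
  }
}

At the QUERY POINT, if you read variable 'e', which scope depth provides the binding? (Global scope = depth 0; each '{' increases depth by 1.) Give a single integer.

Answer: 1

Derivation:
Step 1: declare f=48 at depth 0
Step 2: enter scope (depth=1)
Step 3: declare e=(read f)=48 at depth 1
Step 4: declare b=(read f)=48 at depth 1
Step 5: enter scope (depth=2)
Step 6: declare d=91 at depth 2
Visible at query point: b=48 d=91 e=48 f=48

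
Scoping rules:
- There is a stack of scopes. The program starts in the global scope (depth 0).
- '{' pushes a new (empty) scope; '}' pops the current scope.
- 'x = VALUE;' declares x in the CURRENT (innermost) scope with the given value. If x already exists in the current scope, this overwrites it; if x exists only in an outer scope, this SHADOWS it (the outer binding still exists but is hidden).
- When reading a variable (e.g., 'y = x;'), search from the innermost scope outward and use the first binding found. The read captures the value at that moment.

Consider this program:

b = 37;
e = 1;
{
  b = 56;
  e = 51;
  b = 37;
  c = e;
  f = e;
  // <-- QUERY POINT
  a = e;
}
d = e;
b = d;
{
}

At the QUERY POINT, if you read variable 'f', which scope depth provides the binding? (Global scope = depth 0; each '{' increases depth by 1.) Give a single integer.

Answer: 1

Derivation:
Step 1: declare b=37 at depth 0
Step 2: declare e=1 at depth 0
Step 3: enter scope (depth=1)
Step 4: declare b=56 at depth 1
Step 5: declare e=51 at depth 1
Step 6: declare b=37 at depth 1
Step 7: declare c=(read e)=51 at depth 1
Step 8: declare f=(read e)=51 at depth 1
Visible at query point: b=37 c=51 e=51 f=51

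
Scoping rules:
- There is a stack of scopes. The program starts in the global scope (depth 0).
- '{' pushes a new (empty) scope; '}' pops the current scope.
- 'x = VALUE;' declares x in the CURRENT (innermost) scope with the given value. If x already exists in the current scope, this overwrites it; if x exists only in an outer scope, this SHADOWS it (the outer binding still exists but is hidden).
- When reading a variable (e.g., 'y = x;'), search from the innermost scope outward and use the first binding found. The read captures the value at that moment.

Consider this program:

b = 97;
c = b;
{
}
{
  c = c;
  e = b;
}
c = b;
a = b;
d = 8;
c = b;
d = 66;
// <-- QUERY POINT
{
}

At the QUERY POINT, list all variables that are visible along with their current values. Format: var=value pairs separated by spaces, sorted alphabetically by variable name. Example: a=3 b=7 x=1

Answer: a=97 b=97 c=97 d=66

Derivation:
Step 1: declare b=97 at depth 0
Step 2: declare c=(read b)=97 at depth 0
Step 3: enter scope (depth=1)
Step 4: exit scope (depth=0)
Step 5: enter scope (depth=1)
Step 6: declare c=(read c)=97 at depth 1
Step 7: declare e=(read b)=97 at depth 1
Step 8: exit scope (depth=0)
Step 9: declare c=(read b)=97 at depth 0
Step 10: declare a=(read b)=97 at depth 0
Step 11: declare d=8 at depth 0
Step 12: declare c=(read b)=97 at depth 0
Step 13: declare d=66 at depth 0
Visible at query point: a=97 b=97 c=97 d=66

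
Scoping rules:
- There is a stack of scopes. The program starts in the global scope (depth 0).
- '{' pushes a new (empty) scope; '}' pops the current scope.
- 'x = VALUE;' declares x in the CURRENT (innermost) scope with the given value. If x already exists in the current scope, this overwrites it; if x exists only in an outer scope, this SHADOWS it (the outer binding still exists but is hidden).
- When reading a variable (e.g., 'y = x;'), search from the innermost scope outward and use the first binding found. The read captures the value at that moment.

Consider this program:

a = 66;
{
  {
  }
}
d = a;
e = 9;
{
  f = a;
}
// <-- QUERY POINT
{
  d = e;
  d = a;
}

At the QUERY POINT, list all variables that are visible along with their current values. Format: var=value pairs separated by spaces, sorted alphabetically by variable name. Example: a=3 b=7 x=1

Step 1: declare a=66 at depth 0
Step 2: enter scope (depth=1)
Step 3: enter scope (depth=2)
Step 4: exit scope (depth=1)
Step 5: exit scope (depth=0)
Step 6: declare d=(read a)=66 at depth 0
Step 7: declare e=9 at depth 0
Step 8: enter scope (depth=1)
Step 9: declare f=(read a)=66 at depth 1
Step 10: exit scope (depth=0)
Visible at query point: a=66 d=66 e=9

Answer: a=66 d=66 e=9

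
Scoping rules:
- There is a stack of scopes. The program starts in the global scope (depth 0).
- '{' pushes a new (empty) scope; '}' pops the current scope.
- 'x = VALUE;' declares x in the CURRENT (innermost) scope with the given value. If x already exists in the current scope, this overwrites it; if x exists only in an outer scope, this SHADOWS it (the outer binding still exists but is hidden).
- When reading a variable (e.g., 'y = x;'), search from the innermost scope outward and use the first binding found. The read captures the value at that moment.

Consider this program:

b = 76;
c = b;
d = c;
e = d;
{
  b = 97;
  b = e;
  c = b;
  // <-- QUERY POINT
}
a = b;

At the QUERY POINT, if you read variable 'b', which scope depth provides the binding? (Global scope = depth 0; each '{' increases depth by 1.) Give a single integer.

Step 1: declare b=76 at depth 0
Step 2: declare c=(read b)=76 at depth 0
Step 3: declare d=(read c)=76 at depth 0
Step 4: declare e=(read d)=76 at depth 0
Step 5: enter scope (depth=1)
Step 6: declare b=97 at depth 1
Step 7: declare b=(read e)=76 at depth 1
Step 8: declare c=(read b)=76 at depth 1
Visible at query point: b=76 c=76 d=76 e=76

Answer: 1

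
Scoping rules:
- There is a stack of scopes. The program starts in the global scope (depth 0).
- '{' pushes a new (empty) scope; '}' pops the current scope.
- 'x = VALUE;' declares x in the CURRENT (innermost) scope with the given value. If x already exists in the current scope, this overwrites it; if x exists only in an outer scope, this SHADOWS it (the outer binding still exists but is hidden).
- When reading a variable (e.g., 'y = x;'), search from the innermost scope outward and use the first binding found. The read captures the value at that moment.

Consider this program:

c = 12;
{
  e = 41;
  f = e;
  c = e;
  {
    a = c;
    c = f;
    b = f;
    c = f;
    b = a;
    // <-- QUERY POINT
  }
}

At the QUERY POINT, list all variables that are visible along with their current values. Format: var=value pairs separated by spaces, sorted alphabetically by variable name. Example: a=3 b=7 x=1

Step 1: declare c=12 at depth 0
Step 2: enter scope (depth=1)
Step 3: declare e=41 at depth 1
Step 4: declare f=(read e)=41 at depth 1
Step 5: declare c=(read e)=41 at depth 1
Step 6: enter scope (depth=2)
Step 7: declare a=(read c)=41 at depth 2
Step 8: declare c=(read f)=41 at depth 2
Step 9: declare b=(read f)=41 at depth 2
Step 10: declare c=(read f)=41 at depth 2
Step 11: declare b=(read a)=41 at depth 2
Visible at query point: a=41 b=41 c=41 e=41 f=41

Answer: a=41 b=41 c=41 e=41 f=41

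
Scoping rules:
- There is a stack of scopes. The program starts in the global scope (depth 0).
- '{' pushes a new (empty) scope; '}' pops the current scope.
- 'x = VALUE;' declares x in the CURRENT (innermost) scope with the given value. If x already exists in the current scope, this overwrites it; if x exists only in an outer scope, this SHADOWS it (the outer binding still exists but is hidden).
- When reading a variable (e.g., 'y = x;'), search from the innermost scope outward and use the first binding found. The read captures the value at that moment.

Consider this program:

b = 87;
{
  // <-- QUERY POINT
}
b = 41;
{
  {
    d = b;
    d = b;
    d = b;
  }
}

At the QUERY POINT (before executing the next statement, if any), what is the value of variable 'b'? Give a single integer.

Step 1: declare b=87 at depth 0
Step 2: enter scope (depth=1)
Visible at query point: b=87

Answer: 87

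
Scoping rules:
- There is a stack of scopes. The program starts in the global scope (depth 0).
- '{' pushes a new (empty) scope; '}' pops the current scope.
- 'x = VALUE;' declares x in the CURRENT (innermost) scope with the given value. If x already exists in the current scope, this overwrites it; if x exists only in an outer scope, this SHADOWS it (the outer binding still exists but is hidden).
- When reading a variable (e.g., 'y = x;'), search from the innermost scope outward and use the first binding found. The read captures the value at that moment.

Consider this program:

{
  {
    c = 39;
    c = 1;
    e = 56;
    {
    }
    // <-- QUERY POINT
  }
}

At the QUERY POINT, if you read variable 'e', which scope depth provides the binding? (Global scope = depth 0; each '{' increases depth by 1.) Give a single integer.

Answer: 2

Derivation:
Step 1: enter scope (depth=1)
Step 2: enter scope (depth=2)
Step 3: declare c=39 at depth 2
Step 4: declare c=1 at depth 2
Step 5: declare e=56 at depth 2
Step 6: enter scope (depth=3)
Step 7: exit scope (depth=2)
Visible at query point: c=1 e=56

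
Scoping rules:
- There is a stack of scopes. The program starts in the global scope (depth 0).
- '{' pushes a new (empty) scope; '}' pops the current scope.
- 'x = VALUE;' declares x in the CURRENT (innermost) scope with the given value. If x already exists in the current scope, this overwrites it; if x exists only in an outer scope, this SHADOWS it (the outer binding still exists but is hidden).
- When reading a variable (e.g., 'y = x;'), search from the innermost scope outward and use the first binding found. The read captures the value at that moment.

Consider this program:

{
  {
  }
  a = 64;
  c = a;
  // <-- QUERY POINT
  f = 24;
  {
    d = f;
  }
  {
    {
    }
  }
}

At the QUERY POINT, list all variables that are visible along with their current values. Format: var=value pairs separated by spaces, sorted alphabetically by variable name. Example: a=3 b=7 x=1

Step 1: enter scope (depth=1)
Step 2: enter scope (depth=2)
Step 3: exit scope (depth=1)
Step 4: declare a=64 at depth 1
Step 5: declare c=(read a)=64 at depth 1
Visible at query point: a=64 c=64

Answer: a=64 c=64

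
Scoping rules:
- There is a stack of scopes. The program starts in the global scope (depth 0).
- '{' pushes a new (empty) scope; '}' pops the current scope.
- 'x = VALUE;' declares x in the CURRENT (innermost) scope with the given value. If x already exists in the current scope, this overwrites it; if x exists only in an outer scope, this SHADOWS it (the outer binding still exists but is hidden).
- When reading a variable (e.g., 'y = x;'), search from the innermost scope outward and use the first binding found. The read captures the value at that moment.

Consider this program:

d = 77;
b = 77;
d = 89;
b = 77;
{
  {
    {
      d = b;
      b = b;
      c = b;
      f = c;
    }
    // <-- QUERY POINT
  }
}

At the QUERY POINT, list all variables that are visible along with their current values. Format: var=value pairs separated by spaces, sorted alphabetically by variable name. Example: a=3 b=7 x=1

Answer: b=77 d=89

Derivation:
Step 1: declare d=77 at depth 0
Step 2: declare b=77 at depth 0
Step 3: declare d=89 at depth 0
Step 4: declare b=77 at depth 0
Step 5: enter scope (depth=1)
Step 6: enter scope (depth=2)
Step 7: enter scope (depth=3)
Step 8: declare d=(read b)=77 at depth 3
Step 9: declare b=(read b)=77 at depth 3
Step 10: declare c=(read b)=77 at depth 3
Step 11: declare f=(read c)=77 at depth 3
Step 12: exit scope (depth=2)
Visible at query point: b=77 d=89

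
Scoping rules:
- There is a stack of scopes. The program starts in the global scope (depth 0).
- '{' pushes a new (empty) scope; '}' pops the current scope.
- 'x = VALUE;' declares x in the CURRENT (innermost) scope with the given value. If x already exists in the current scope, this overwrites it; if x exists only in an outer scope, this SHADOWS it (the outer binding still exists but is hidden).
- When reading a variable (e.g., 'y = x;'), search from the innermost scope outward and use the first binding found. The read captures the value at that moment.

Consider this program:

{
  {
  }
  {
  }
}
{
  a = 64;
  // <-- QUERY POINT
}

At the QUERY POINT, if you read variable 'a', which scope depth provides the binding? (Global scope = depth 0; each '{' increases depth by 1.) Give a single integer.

Answer: 1

Derivation:
Step 1: enter scope (depth=1)
Step 2: enter scope (depth=2)
Step 3: exit scope (depth=1)
Step 4: enter scope (depth=2)
Step 5: exit scope (depth=1)
Step 6: exit scope (depth=0)
Step 7: enter scope (depth=1)
Step 8: declare a=64 at depth 1
Visible at query point: a=64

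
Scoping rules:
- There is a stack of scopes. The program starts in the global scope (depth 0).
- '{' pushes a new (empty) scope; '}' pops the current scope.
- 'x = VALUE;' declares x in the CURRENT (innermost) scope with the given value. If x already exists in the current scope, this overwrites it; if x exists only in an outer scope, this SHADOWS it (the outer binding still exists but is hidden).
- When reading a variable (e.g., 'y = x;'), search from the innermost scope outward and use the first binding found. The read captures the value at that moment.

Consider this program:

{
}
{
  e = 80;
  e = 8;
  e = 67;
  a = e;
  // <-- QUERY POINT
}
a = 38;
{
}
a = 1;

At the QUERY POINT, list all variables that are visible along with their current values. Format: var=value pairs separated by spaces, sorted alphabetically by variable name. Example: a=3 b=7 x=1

Step 1: enter scope (depth=1)
Step 2: exit scope (depth=0)
Step 3: enter scope (depth=1)
Step 4: declare e=80 at depth 1
Step 5: declare e=8 at depth 1
Step 6: declare e=67 at depth 1
Step 7: declare a=(read e)=67 at depth 1
Visible at query point: a=67 e=67

Answer: a=67 e=67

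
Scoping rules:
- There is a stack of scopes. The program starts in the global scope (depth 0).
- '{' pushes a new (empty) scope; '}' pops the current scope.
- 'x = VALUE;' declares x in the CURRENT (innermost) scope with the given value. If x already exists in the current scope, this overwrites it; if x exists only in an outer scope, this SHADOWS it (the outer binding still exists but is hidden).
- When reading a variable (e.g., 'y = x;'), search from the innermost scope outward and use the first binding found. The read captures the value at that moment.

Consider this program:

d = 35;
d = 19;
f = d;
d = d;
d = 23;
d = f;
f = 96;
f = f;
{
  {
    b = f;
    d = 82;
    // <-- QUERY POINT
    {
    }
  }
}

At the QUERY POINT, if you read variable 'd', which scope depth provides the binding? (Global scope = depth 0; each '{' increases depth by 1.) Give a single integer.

Step 1: declare d=35 at depth 0
Step 2: declare d=19 at depth 0
Step 3: declare f=(read d)=19 at depth 0
Step 4: declare d=(read d)=19 at depth 0
Step 5: declare d=23 at depth 0
Step 6: declare d=(read f)=19 at depth 0
Step 7: declare f=96 at depth 0
Step 8: declare f=(read f)=96 at depth 0
Step 9: enter scope (depth=1)
Step 10: enter scope (depth=2)
Step 11: declare b=(read f)=96 at depth 2
Step 12: declare d=82 at depth 2
Visible at query point: b=96 d=82 f=96

Answer: 2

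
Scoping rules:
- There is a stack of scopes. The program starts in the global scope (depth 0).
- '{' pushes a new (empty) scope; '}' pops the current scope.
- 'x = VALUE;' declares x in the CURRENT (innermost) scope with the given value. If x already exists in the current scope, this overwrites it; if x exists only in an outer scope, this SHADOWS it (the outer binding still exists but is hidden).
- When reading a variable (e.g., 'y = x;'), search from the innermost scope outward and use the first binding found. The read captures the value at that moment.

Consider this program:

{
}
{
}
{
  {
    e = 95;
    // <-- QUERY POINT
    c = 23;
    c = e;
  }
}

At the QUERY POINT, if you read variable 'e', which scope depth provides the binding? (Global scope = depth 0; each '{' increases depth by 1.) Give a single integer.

Answer: 2

Derivation:
Step 1: enter scope (depth=1)
Step 2: exit scope (depth=0)
Step 3: enter scope (depth=1)
Step 4: exit scope (depth=0)
Step 5: enter scope (depth=1)
Step 6: enter scope (depth=2)
Step 7: declare e=95 at depth 2
Visible at query point: e=95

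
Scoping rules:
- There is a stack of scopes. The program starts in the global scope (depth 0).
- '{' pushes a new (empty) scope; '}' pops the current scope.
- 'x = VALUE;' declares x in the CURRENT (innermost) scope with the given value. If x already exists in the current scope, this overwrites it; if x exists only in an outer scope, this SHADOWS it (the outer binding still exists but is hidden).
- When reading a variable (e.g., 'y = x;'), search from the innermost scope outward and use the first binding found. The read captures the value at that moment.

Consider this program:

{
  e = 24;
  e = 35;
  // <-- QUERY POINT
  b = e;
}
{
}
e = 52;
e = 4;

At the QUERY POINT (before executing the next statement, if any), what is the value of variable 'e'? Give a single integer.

Answer: 35

Derivation:
Step 1: enter scope (depth=1)
Step 2: declare e=24 at depth 1
Step 3: declare e=35 at depth 1
Visible at query point: e=35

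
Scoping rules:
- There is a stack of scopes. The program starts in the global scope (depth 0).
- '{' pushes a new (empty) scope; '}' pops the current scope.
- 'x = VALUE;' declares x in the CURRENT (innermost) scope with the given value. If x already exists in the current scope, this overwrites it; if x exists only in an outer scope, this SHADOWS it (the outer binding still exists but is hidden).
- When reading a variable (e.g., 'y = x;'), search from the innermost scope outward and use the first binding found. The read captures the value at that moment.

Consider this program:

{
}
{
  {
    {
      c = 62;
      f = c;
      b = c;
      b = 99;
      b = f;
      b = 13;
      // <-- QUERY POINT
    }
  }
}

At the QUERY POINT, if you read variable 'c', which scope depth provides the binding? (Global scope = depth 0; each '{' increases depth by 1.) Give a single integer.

Answer: 3

Derivation:
Step 1: enter scope (depth=1)
Step 2: exit scope (depth=0)
Step 3: enter scope (depth=1)
Step 4: enter scope (depth=2)
Step 5: enter scope (depth=3)
Step 6: declare c=62 at depth 3
Step 7: declare f=(read c)=62 at depth 3
Step 8: declare b=(read c)=62 at depth 3
Step 9: declare b=99 at depth 3
Step 10: declare b=(read f)=62 at depth 3
Step 11: declare b=13 at depth 3
Visible at query point: b=13 c=62 f=62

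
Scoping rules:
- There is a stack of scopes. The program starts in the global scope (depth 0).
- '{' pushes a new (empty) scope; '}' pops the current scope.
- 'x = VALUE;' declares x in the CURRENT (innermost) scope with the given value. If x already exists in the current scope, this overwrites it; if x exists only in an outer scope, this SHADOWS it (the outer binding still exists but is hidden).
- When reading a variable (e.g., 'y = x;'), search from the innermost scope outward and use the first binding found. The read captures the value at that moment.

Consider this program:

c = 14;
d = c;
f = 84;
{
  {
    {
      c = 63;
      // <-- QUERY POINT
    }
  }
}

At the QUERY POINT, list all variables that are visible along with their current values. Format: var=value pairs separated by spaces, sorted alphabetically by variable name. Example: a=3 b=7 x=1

Answer: c=63 d=14 f=84

Derivation:
Step 1: declare c=14 at depth 0
Step 2: declare d=(read c)=14 at depth 0
Step 3: declare f=84 at depth 0
Step 4: enter scope (depth=1)
Step 5: enter scope (depth=2)
Step 6: enter scope (depth=3)
Step 7: declare c=63 at depth 3
Visible at query point: c=63 d=14 f=84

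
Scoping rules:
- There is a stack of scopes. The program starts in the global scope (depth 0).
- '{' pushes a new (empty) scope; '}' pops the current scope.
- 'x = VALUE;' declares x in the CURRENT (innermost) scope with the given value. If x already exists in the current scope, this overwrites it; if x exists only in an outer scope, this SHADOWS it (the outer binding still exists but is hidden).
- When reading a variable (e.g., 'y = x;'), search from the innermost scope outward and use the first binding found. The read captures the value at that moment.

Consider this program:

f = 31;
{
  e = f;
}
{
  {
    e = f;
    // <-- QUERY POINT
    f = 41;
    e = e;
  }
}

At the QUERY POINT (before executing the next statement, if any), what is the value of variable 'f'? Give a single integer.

Step 1: declare f=31 at depth 0
Step 2: enter scope (depth=1)
Step 3: declare e=(read f)=31 at depth 1
Step 4: exit scope (depth=0)
Step 5: enter scope (depth=1)
Step 6: enter scope (depth=2)
Step 7: declare e=(read f)=31 at depth 2
Visible at query point: e=31 f=31

Answer: 31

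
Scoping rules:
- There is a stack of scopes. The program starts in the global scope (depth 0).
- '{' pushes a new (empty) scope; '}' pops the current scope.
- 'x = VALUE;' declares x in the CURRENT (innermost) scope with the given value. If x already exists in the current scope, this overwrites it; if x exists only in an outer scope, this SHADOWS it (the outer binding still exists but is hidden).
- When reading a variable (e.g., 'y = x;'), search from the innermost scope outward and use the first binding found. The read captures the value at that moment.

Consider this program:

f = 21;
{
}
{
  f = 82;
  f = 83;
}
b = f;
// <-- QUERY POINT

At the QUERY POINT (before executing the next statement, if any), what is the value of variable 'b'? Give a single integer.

Answer: 21

Derivation:
Step 1: declare f=21 at depth 0
Step 2: enter scope (depth=1)
Step 3: exit scope (depth=0)
Step 4: enter scope (depth=1)
Step 5: declare f=82 at depth 1
Step 6: declare f=83 at depth 1
Step 7: exit scope (depth=0)
Step 8: declare b=(read f)=21 at depth 0
Visible at query point: b=21 f=21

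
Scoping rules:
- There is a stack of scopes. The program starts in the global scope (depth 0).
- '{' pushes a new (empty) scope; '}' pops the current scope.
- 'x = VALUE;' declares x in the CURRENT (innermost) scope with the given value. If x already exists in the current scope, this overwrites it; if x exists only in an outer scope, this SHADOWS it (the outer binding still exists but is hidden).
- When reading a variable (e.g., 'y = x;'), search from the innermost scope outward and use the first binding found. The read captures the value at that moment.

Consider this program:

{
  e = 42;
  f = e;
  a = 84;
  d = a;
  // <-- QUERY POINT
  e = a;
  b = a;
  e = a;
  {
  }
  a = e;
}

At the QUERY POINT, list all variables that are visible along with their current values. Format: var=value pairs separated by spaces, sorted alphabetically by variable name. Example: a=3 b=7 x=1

Step 1: enter scope (depth=1)
Step 2: declare e=42 at depth 1
Step 3: declare f=(read e)=42 at depth 1
Step 4: declare a=84 at depth 1
Step 5: declare d=(read a)=84 at depth 1
Visible at query point: a=84 d=84 e=42 f=42

Answer: a=84 d=84 e=42 f=42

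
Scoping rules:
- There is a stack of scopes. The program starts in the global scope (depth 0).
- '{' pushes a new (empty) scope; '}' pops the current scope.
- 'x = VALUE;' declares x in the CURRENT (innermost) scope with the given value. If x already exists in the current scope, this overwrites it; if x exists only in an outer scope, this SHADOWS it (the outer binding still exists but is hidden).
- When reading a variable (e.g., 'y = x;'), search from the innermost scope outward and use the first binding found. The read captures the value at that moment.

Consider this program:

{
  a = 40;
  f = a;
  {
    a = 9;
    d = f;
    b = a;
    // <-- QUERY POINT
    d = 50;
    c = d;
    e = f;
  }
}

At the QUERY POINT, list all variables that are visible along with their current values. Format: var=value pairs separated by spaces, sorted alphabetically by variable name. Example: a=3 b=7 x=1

Answer: a=9 b=9 d=40 f=40

Derivation:
Step 1: enter scope (depth=1)
Step 2: declare a=40 at depth 1
Step 3: declare f=(read a)=40 at depth 1
Step 4: enter scope (depth=2)
Step 5: declare a=9 at depth 2
Step 6: declare d=(read f)=40 at depth 2
Step 7: declare b=(read a)=9 at depth 2
Visible at query point: a=9 b=9 d=40 f=40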